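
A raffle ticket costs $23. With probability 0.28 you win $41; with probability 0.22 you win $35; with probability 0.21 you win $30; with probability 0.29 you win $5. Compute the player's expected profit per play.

3.93

E[payout] = 41·0.28 + 35·0.22 + 30·0.21 + 5·0.29
 = 11.48 + 7.7 + 6.3 + 1.45
 = 26.93
Net = 26.93 - 23 = 3.93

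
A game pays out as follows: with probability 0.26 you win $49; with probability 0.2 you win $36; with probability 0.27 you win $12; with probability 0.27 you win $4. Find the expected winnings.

E[payout] = 49·0.26 + 36·0.2 + 12·0.27 + 4·0.27
 = 12.74 + 7.2 + 3.24 + 1.08
 = 24.26

24.26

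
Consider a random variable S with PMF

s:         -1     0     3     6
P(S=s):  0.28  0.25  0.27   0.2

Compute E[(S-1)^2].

E[(S-1)^2] = Σ (s-1)^2·P(S=s)
 = 4·0.28 + 1·0.25 + 4·0.27 + 25·0.2
 = 1.12 + 0.25 + 1.08 + 5
 = 7.45

7.45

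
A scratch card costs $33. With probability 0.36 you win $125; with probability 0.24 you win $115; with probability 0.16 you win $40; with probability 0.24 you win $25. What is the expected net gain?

52

E[payout] = 125·0.36 + 115·0.24 + 40·0.16 + 25·0.24
 = 45 + 27.6 + 6.4 + 6
 = 85
Net = 85 - 33 = 52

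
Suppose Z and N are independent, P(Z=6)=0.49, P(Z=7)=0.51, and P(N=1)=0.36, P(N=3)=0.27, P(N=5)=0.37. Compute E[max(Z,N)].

6.51

E[max(Z,N)] = Σ_z Σ_n max(z,n) · P(Z=z)P(N=n)
 = 6·0.1764 + 6·0.1323 + 6·0.1813 + 7·0.1836 + 7·0.1377 + 7·0.1887
 = 1.0584 + 0.7938 + 1.0878 + 1.2852 + 0.9639 + 1.3209
 = 6.51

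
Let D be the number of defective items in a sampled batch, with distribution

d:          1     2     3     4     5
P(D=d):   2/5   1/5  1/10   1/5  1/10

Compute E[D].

E[D] = Σ d·P(D=d)
 = 1·2/5 + 2·1/5 + 3·1/10 + 4·1/5 + 5·1/10
 = 2/5 + 2/5 + 3/10 + 4/5 + 1/2
 = 12/5

2.4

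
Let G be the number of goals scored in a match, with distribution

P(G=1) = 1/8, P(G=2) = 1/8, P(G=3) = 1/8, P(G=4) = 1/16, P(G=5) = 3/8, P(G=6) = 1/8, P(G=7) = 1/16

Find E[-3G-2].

E[-3G-2] = Σ (-3g-2)·P(G=g)
 = (-5)·1/8 + (-8)·1/8 + (-11)·1/8 + (-14)·1/16 + (-17)·3/8 + (-20)·1/8 + (-23)·1/16
 = (-5/8) + (-1) + (-11/8) + (-7/8) + (-51/8) + (-5/2) + (-23/16)
 = -227/16

-14.1875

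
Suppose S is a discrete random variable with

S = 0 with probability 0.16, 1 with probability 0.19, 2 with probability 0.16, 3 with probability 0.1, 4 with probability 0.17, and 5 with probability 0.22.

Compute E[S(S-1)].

E[S(S-1)] = Σ s(s-1)·P(S=s)
 = 0·0.16 + 0·0.19 + 2·0.16 + 6·0.1 + 12·0.17 + 20·0.22
 = 0 + 0 + 0.32 + 0.6 + 2.04 + 4.4
 = 7.36

7.36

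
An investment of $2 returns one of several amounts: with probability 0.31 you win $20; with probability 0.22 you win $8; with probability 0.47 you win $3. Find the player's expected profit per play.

7.37

E[payout] = 20·0.31 + 8·0.22 + 3·0.47
 = 6.2 + 1.76 + 1.41
 = 9.37
Net = 9.37 - 2 = 7.37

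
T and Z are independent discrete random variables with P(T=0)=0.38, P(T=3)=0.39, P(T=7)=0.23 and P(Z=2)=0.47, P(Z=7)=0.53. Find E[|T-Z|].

E[|T-Z|] = Σ_t Σ_z |t-z| · P(T=t)P(Z=z)
 = 2·0.1786 + 7·0.2014 + 1·0.1833 + 4·0.2067 + 5·0.1081 + 0·0.1219
 = 0.3572 + 1.4098 + 0.1833 + 0.8268 + 0.5405 + 0
 = 3.3176

3.3176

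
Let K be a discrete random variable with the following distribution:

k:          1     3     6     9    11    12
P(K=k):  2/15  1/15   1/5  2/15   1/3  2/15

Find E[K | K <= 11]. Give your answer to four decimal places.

7.3846

P(K <= 11) = 2/15 + 1/15 + 1/5 + 2/15 + 1/3 = 13/15.
E[K | K <= 11] = [1·2/15 + 3·1/15 + 6·1/5 + 9·2/15 + 11·1/3] / (13/15)
 = 32/5 / (13/15)
 = 96/13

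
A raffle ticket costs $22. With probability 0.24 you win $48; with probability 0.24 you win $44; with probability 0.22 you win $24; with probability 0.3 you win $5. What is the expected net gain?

6.86

E[payout] = 48·0.24 + 44·0.24 + 24·0.22 + 5·0.3
 = 11.52 + 10.56 + 5.28 + 1.5
 = 28.86
Net = 28.86 - 22 = 6.86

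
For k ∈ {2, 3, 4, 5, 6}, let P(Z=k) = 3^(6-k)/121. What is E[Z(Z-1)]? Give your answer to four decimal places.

E[Z(Z-1)] = Σ z(z-1)·P(Z=z)
 = 2·81/121 + 6·27/121 + 12·9/121 + 20·3/121 + 30·1/121
 = 162/121 + 162/121 + 108/121 + 60/121 + 30/121
 = 522/121

4.3140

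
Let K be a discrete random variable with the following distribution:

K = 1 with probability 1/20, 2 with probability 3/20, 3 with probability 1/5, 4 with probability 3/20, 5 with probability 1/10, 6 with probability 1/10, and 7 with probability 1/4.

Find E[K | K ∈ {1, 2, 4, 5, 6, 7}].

P(K ∈ {1, 2, 4, 5, 6, 7}) = 1/20 + 3/20 + 3/20 + 1/10 + 1/10 + 1/4 = 4/5.
E[K | K ∈ {1, 2, 4, 5, 6, 7}] = [1·1/20 + 2·3/20 + 4·3/20 + 5·1/10 + 6·1/10 + 7·1/4] / (4/5)
 = 19/5 / (4/5)
 = 19/4

4.75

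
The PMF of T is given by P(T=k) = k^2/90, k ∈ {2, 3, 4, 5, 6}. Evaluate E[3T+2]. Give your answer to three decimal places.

E[3T+2] = Σ (3t+2)·P(T=t)
 = 8·2/45 + 11·1/10 + 14·8/45 + 17·5/18 + 20·2/5
 = 16/45 + 11/10 + 112/45 + 85/18 + 8
 = 50/3

16.667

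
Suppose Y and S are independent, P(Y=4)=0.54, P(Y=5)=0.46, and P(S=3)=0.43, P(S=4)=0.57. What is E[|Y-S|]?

E[|Y-S|] = Σ_y Σ_s |y-s| · P(Y=y)P(S=s)
 = 1·0.2322 + 0·0.3078 + 2·0.1978 + 1·0.2622
 = 0.2322 + 0 + 0.3956 + 0.2622
 = 0.89

0.89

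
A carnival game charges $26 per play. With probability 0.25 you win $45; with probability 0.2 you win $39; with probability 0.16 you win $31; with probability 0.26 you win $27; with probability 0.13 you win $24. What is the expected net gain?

8.15

E[payout] = 45·0.25 + 39·0.2 + 31·0.16 + 27·0.26 + 24·0.13
 = 11.25 + 7.8 + 4.96 + 7.02 + 3.12
 = 34.15
Net = 34.15 - 26 = 8.15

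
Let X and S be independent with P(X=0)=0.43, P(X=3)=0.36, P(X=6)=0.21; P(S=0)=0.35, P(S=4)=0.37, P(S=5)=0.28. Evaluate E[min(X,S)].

E[min(X,S)] = Σ_x Σ_s min(x,s) · P(X=x)P(S=s)
 = 0·0.1505 + 0·0.1591 + 0·0.1204 + 0·0.126 + 3·0.1332 + 3·0.1008 + 0·0.0735 + 4·0.0777 + 5·0.0588
 = 0 + 0 + 0 + 0 + 0.3996 + 0.3024 + 0 + 0.3108 + 0.294
 = 1.3068

1.3068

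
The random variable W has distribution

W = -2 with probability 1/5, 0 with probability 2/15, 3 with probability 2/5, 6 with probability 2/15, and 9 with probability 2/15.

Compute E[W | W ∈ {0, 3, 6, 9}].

4

P(W ∈ {0, 3, 6, 9}) = 2/15 + 2/5 + 2/15 + 2/15 = 4/5.
E[W | W ∈ {0, 3, 6, 9}] = [0·2/15 + 3·2/5 + 6·2/15 + 9·2/15] / (4/5)
 = 16/5 / (4/5)
 = 4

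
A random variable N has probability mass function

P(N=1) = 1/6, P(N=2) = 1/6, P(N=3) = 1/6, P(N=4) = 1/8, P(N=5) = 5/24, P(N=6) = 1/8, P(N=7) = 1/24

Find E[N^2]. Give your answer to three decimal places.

E[N^2] = Σ n^2·P(N=n)
 = 1·1/6 + 4·1/6 + 9·1/6 + 16·1/8 + 25·5/24 + 36·1/8 + 49·1/24
 = 1/6 + 2/3 + 3/2 + 2 + 125/24 + 9/2 + 49/24
 = 193/12

16.083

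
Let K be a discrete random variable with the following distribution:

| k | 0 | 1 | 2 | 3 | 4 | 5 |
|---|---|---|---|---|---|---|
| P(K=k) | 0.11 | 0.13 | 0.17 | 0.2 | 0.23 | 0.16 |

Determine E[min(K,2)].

E[min(K,2)] = Σ min(k,2)·P(K=k)
 = 0·0.11 + 1·0.13 + 2·0.17 + 2·0.2 + 2·0.23 + 2·0.16
 = 0 + 0.13 + 0.34 + 0.4 + 0.46 + 0.32
 = 1.65

1.65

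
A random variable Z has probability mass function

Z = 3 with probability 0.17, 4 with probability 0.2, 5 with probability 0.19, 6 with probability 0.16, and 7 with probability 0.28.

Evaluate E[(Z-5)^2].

2.16

E[(Z-5)^2] = Σ (z-5)^2·P(Z=z)
 = 4·0.17 + 1·0.2 + 0·0.19 + 1·0.16 + 4·0.28
 = 0.68 + 0.2 + 0 + 0.16 + 1.12
 = 2.16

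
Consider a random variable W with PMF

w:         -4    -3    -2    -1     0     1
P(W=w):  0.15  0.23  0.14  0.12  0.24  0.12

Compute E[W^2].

5.27

E[W^2] = Σ w^2·P(W=w)
 = 16·0.15 + 9·0.23 + 4·0.14 + 1·0.12 + 0·0.24 + 1·0.12
 = 2.4 + 2.07 + 0.56 + 0.12 + 0 + 0.12
 = 5.27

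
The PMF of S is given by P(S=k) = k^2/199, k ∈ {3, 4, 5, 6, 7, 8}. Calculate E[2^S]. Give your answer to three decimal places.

E[2^S] = Σ 2^s·P(S=s)
 = 8·9/199 + 16·16/199 + 32·25/199 + 64·36/199 + 128·49/199 + 256·64/199
 = 72/199 + 256/199 + 800/199 + 2304/199 + 6272/199 + 16384/199
 = 26088/199

131.095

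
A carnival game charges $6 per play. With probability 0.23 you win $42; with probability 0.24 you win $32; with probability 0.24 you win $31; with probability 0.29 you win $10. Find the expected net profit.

21.68

E[payout] = 42·0.23 + 32·0.24 + 31·0.24 + 10·0.29
 = 9.66 + 7.68 + 7.44 + 2.9
 = 27.68
Net = 27.68 - 6 = 21.68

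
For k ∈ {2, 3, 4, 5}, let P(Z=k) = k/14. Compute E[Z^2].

E[Z^2] = Σ z^2·P(Z=z)
 = 4·1/7 + 9·3/14 + 16·2/7 + 25·5/14
 = 4/7 + 27/14 + 32/7 + 125/14
 = 16

16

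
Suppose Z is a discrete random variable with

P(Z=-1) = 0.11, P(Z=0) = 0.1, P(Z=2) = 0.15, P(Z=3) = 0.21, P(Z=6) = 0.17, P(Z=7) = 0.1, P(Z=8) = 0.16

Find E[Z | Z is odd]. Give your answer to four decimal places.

2.9048

P(Z is odd) = 0.11 + 0.21 + 0.1 = 0.42.
E[Z | Z is odd] = [(-1)·0.11 + 3·0.21 + 7·0.1] / 0.42
 = 1.22 / 0.42
 = 61/21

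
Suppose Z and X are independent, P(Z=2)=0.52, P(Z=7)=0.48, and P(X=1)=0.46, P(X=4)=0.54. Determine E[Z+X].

7.02

E[Z+X] = Σ_z Σ_x (z+x) · P(Z=z)P(X=x)
 = 3·0.2392 + 6·0.2808 + 8·0.2208 + 11·0.2592
 = 0.7176 + 1.6848 + 1.7664 + 2.8512
 = 7.02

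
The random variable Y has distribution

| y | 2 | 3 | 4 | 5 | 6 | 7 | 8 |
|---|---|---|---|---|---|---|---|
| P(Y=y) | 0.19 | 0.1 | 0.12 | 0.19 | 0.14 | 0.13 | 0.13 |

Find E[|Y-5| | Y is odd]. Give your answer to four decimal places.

1.0952

P(Y is odd) = 0.1 + 0.19 + 0.13 = 0.42.
E[|Y-5| | Y is odd] = [2·0.1 + 0·0.19 + 2·0.13] / 0.42
 = 0.46 / 0.42
 = 23/21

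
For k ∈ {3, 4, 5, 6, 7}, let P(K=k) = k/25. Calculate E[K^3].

186.36

E[K^3] = Σ k^3·P(K=k)
 = 27·3/25 + 64·4/25 + 125·1/5 + 216·6/25 + 343·7/25
 = 81/25 + 256/25 + 25 + 1296/25 + 2401/25
 = 4659/25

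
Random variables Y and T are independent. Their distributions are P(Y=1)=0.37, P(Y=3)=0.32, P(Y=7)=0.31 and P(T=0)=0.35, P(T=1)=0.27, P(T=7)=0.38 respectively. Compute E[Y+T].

6.43

E[Y+T] = Σ_y Σ_t (y+t) · P(Y=y)P(T=t)
 = 1·0.1295 + 2·0.0999 + 8·0.1406 + 3·0.112 + 4·0.0864 + 10·0.1216 + 7·0.1085 + 8·0.0837 + 14·0.1178
 = 0.1295 + 0.1998 + 1.1248 + 0.336 + 0.3456 + 1.216 + 0.7595 + 0.6696 + 1.6492
 = 6.43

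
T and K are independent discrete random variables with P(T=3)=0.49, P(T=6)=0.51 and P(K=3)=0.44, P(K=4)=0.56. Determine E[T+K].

E[T+K] = Σ_t Σ_k (t+k) · P(T=t)P(K=k)
 = 6·0.2156 + 7·0.2744 + 9·0.2244 + 10·0.2856
 = 1.2936 + 1.9208 + 2.0196 + 2.856
 = 8.09

8.09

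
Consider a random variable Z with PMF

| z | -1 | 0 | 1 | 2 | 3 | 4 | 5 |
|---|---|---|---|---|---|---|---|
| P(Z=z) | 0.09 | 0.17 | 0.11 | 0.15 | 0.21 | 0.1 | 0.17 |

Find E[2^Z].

E[2^Z] = Σ 2^z·P(Z=z)
 = 0.5·0.09 + 1·0.17 + 2·0.11 + 4·0.15 + 8·0.21 + 16·0.1 + 32·0.17
 = 0.045 + 0.17 + 0.22 + 0.6 + 1.68 + 1.6 + 5.44
 = 9.755

9.755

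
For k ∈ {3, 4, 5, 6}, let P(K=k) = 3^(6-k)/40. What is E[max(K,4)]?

E[max(K,4)] = Σ max(k,4)·P(K=k)
 = 4·27/40 + 4·9/40 + 5·3/40 + 6·1/40
 = 27/10 + 9/10 + 3/8 + 3/20
 = 33/8

4.125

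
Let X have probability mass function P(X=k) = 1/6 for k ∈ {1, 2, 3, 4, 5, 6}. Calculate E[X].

3.5

E[X] = Σ x·P(X=x)
 = 1·1/6 + 2·1/6 + 3·1/6 + 4·1/6 + 5·1/6 + 6·1/6
 = 1/6 + 1/3 + 1/2 + 2/3 + 5/6 + 1
 = 7/2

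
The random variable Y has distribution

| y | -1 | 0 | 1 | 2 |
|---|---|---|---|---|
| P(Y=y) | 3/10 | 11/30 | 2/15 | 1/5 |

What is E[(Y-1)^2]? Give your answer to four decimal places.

E[(Y-1)^2] = Σ (y-1)^2·P(Y=y)
 = 4·3/10 + 1·11/30 + 0·2/15 + 1·1/5
 = 6/5 + 11/30 + 0 + 1/5
 = 53/30

1.7667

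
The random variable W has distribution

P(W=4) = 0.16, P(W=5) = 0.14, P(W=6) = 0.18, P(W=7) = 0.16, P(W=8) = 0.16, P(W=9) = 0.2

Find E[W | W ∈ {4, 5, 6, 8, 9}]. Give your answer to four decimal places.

6.5476

P(W ∈ {4, 5, 6, 8, 9}) = 0.16 + 0.14 + 0.18 + 0.16 + 0.2 = 0.84.
E[W | W ∈ {4, 5, 6, 8, 9}] = [4·0.16 + 5·0.14 + 6·0.18 + 8·0.16 + 9·0.2] / 0.84
 = 5.5 / 0.84
 = 275/42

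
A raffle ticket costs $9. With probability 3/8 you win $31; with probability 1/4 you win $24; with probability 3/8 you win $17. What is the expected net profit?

15

E[payout] = 31·3/8 + 24·1/4 + 17·3/8
 = 93/8 + 6 + 51/8
 = 24
Net = 24 - 9 = 15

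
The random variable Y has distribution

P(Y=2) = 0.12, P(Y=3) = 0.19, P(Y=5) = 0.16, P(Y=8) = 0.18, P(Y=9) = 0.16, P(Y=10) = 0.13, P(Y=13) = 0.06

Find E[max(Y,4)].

7

E[max(Y,4)] = Σ max(y,4)·P(Y=y)
 = 4·0.12 + 4·0.19 + 5·0.16 + 8·0.18 + 9·0.16 + 10·0.13 + 13·0.06
 = 0.48 + 0.76 + 0.8 + 1.44 + 1.44 + 1.3 + 0.78
 = 7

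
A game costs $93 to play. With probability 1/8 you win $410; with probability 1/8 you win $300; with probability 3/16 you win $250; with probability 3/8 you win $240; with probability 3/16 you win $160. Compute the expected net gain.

162.625

E[payout] = 410·1/8 + 300·1/8 + 250·3/16 + 240·3/8 + 160·3/16
 = 205/4 + 75/2 + 375/8 + 90 + 30
 = 2045/8
Net = 2045/8 - 93 = 1301/8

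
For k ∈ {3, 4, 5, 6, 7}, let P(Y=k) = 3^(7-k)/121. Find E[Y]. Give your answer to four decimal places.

3.4793

E[Y] = Σ y·P(Y=y)
 = 3·81/121 + 4·27/121 + 5·9/121 + 6·3/121 + 7·1/121
 = 243/121 + 108/121 + 45/121 + 18/121 + 7/121
 = 421/121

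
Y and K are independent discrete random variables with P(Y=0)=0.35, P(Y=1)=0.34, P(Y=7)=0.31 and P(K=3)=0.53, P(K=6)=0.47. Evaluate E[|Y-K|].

3.5058

E[|Y-K|] = Σ_y Σ_k |y-k| · P(Y=y)P(K=k)
 = 3·0.1855 + 6·0.1645 + 2·0.1802 + 5·0.1598 + 4·0.1643 + 1·0.1457
 = 0.5565 + 0.987 + 0.3604 + 0.799 + 0.6572 + 0.1457
 = 3.5058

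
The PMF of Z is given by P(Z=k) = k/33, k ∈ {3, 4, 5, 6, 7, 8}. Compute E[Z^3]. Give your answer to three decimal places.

E[Z^3] = Σ z^3·P(Z=z)
 = 27·1/11 + 64·4/33 + 125·5/33 + 216·2/11 + 343·7/33 + 512·8/33
 = 27/11 + 256/33 + 625/33 + 432/11 + 2401/33 + 4096/33
 = 8755/33

265.303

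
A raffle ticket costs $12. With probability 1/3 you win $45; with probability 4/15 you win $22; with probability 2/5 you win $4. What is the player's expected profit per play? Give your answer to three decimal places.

E[payout] = 45·1/3 + 22·4/15 + 4·2/5
 = 15 + 88/15 + 8/5
 = 337/15
Net = 337/15 - 12 = 157/15

10.467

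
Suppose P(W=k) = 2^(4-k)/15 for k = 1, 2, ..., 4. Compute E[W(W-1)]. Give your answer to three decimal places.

2.133

E[W(W-1)] = Σ w(w-1)·P(W=w)
 = 0·8/15 + 2·4/15 + 6·2/15 + 12·1/15
 = 0 + 8/15 + 4/5 + 4/5
 = 32/15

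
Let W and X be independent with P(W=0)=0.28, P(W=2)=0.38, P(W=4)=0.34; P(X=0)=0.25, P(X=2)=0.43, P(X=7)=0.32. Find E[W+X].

E[W+X] = Σ_w Σ_x (w+x) · P(W=w)P(X=x)
 = 0·0.07 + 2·0.1204 + 7·0.0896 + 2·0.095 + 4·0.1634 + 9·0.1216 + 4·0.085 + 6·0.1462 + 11·0.1088
 = 0 + 0.2408 + 0.6272 + 0.19 + 0.6536 + 1.0944 + 0.34 + 0.8772 + 1.1968
 = 5.22

5.22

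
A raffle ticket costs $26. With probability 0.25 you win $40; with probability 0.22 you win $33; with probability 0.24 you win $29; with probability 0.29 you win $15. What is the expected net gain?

E[payout] = 40·0.25 + 33·0.22 + 29·0.24 + 15·0.29
 = 10 + 7.26 + 6.96 + 4.35
 = 28.57
Net = 28.57 - 26 = 2.57

2.57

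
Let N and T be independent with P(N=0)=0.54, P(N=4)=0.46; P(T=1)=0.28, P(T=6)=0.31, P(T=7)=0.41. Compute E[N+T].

E[N+T] = Σ_n Σ_t (n+t) · P(N=n)P(T=t)
 = 1·0.1512 + 6·0.1674 + 7·0.2214 + 5·0.1288 + 10·0.1426 + 11·0.1886
 = 0.1512 + 1.0044 + 1.5498 + 0.644 + 1.426 + 2.0746
 = 6.85

6.85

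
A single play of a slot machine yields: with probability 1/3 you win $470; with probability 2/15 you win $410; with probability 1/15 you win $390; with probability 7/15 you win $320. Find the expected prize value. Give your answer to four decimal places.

E[payout] = 470·1/3 + 410·2/15 + 390·1/15 + 320·7/15
 = 470/3 + 164/3 + 26 + 448/3
 = 1160/3

386.6667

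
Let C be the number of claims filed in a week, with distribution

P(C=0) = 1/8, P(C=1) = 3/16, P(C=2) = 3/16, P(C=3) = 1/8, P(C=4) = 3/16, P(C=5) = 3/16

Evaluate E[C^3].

40.5

E[C^3] = Σ c^3·P(C=c)
 = 0·1/8 + 1·3/16 + 8·3/16 + 27·1/8 + 64·3/16 + 125·3/16
 = 0 + 3/16 + 3/2 + 27/8 + 12 + 375/16
 = 81/2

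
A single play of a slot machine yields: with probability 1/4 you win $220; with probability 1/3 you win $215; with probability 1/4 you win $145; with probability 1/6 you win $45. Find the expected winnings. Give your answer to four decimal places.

170.4167

E[payout] = 220·1/4 + 215·1/3 + 145·1/4 + 45·1/6
 = 55 + 215/3 + 145/4 + 15/2
 = 2045/12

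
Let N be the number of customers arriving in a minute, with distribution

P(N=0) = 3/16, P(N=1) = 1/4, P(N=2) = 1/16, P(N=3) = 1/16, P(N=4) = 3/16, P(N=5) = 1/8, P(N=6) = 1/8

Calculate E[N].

E[N] = Σ n·P(N=n)
 = 0·3/16 + 1·1/4 + 2·1/16 + 3·1/16 + 4·3/16 + 5·1/8 + 6·1/8
 = 0 + 1/4 + 1/8 + 3/16 + 3/4 + 5/8 + 3/4
 = 43/16

2.6875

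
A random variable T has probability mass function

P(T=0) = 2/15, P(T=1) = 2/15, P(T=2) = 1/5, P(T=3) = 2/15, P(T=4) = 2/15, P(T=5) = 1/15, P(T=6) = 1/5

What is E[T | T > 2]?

P(T > 2) = 2/15 + 2/15 + 1/15 + 1/5 = 8/15.
E[T | T > 2] = [3·2/15 + 4·2/15 + 5·1/15 + 6·1/5] / (8/15)
 = 37/15 / (8/15)
 = 37/8

4.625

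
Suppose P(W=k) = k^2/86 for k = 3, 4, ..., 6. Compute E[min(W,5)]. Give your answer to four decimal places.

4.6047

E[min(W,5)] = Σ min(w,5)·P(W=w)
 = 3·9/86 + 4·8/43 + 5·25/86 + 5·18/43
 = 27/86 + 32/43 + 125/86 + 90/43
 = 198/43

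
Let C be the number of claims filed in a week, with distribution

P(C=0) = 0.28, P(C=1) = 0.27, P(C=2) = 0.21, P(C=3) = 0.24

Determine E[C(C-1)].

1.86

E[C(C-1)] = Σ c(c-1)·P(C=c)
 = 0·0.28 + 0·0.27 + 2·0.21 + 6·0.24
 = 0 + 0 + 0.42 + 1.44
 = 1.86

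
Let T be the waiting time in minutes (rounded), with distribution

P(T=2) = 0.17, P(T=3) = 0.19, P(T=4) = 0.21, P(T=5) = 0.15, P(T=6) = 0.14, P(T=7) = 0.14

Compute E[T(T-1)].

17.08

E[T(T-1)] = Σ t(t-1)·P(T=t)
 = 2·0.17 + 6·0.19 + 12·0.21 + 20·0.15 + 30·0.14 + 42·0.14
 = 0.34 + 1.14 + 2.52 + 3 + 4.2 + 5.88
 = 17.08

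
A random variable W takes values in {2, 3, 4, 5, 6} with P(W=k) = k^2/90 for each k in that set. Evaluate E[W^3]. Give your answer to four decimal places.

135.5556

E[W^3] = Σ w^3·P(W=w)
 = 8·2/45 + 27·1/10 + 64·8/45 + 125·5/18 + 216·2/5
 = 16/45 + 27/10 + 512/45 + 625/18 + 432/5
 = 1220/9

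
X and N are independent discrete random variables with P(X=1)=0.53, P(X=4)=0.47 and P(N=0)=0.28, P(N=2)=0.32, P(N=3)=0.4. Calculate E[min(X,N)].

E[min(X,N)] = Σ_x Σ_n min(x,n) · P(X=x)P(N=n)
 = 0·0.1484 + 1·0.1696 + 1·0.212 + 0·0.1316 + 2·0.1504 + 3·0.188
 = 0 + 0.1696 + 0.212 + 0 + 0.3008 + 0.564
 = 1.2464

1.2464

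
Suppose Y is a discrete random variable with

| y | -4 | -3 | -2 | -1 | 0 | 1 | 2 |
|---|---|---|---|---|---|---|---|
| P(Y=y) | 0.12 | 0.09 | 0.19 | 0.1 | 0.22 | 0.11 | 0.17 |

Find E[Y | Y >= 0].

P(Y >= 0) = 0.22 + 0.11 + 0.17 = 0.5.
E[Y | Y >= 0] = [0·0.22 + 1·0.11 + 2·0.17] / 0.5
 = 0.45 / 0.5
 = 9/10

0.9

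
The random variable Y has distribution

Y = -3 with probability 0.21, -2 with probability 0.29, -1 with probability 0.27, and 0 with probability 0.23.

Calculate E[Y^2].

3.32

E[Y^2] = Σ y^2·P(Y=y)
 = 9·0.21 + 4·0.29 + 1·0.27 + 0·0.23
 = 1.89 + 1.16 + 0.27 + 0
 = 3.32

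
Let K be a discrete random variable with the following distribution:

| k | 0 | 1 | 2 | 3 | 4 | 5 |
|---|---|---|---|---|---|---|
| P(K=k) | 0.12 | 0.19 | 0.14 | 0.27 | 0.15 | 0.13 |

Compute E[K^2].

8.83

E[K^2] = Σ k^2·P(K=k)
 = 0·0.12 + 1·0.19 + 4·0.14 + 9·0.27 + 16·0.15 + 25·0.13
 = 0 + 0.19 + 0.56 + 2.43 + 2.4 + 3.25
 = 8.83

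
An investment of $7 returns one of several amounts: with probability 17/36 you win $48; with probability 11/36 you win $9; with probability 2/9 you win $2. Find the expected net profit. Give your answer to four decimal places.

18.8611

E[payout] = 48·17/36 + 9·11/36 + 2·2/9
 = 68/3 + 11/4 + 4/9
 = 931/36
Net = 931/36 - 7 = 679/36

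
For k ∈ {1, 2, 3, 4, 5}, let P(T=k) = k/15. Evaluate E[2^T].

17.2

E[2^T] = Σ 2^t·P(T=t)
 = 2·1/15 + 4·2/15 + 8·1/5 + 16·4/15 + 32·1/3
 = 2/15 + 8/15 + 8/5 + 64/15 + 32/3
 = 86/5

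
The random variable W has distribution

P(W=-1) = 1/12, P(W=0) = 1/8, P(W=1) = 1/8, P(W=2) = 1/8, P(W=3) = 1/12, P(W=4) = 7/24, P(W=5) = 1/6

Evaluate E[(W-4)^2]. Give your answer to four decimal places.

5.9583

E[(W-4)^2] = Σ (w-4)^2·P(W=w)
 = 25·1/12 + 16·1/8 + 9·1/8 + 4·1/8 + 1·1/12 + 0·7/24 + 1·1/6
 = 25/12 + 2 + 9/8 + 1/2 + 1/12 + 0 + 1/6
 = 143/24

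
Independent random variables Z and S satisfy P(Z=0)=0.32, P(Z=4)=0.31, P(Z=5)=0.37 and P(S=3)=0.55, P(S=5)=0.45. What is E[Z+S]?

E[Z+S] = Σ_z Σ_s (z+s) · P(Z=z)P(S=s)
 = 3·0.176 + 5·0.144 + 7·0.1705 + 9·0.1395 + 8·0.2035 + 10·0.1665
 = 0.528 + 0.72 + 1.1935 + 1.2555 + 1.628 + 1.665
 = 6.99

6.99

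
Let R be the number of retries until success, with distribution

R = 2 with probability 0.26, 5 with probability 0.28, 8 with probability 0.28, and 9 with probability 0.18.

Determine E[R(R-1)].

E[R(R-1)] = Σ r(r-1)·P(R=r)
 = 2·0.26 + 20·0.28 + 56·0.28 + 72·0.18
 = 0.52 + 5.6 + 15.68 + 12.96
 = 34.76

34.76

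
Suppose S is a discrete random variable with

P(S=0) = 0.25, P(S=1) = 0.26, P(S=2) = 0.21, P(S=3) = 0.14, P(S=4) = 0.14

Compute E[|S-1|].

E[|S-1|] = Σ |s-1|·P(S=s)
 = 1·0.25 + 0·0.26 + 1·0.21 + 2·0.14 + 3·0.14
 = 0.25 + 0 + 0.21 + 0.28 + 0.42
 = 1.16

1.16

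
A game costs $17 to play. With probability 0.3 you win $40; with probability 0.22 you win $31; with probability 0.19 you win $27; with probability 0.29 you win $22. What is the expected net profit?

13.33

E[payout] = 40·0.3 + 31·0.22 + 27·0.19 + 22·0.29
 = 12 + 6.82 + 5.13 + 6.38
 = 30.33
Net = 30.33 - 17 = 13.33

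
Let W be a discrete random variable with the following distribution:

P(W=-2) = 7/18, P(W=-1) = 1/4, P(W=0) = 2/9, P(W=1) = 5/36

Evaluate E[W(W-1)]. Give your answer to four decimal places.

2.8333

E[W(W-1)] = Σ w(w-1)·P(W=w)
 = 6·7/18 + 2·1/4 + 0·2/9 + 0·5/36
 = 7/3 + 1/2 + 0 + 0
 = 17/6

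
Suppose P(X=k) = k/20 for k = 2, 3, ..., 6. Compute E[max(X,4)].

4.85

E[max(X,4)] = Σ max(x,4)·P(X=x)
 = 4·1/10 + 4·3/20 + 4·1/5 + 5·1/4 + 6·3/10
 = 2/5 + 3/5 + 4/5 + 5/4 + 9/5
 = 97/20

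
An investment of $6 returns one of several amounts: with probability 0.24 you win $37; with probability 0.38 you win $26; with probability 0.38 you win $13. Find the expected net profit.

17.7

E[payout] = 37·0.24 + 26·0.38 + 13·0.38
 = 8.88 + 9.88 + 4.94
 = 23.7
Net = 23.7 - 6 = 17.7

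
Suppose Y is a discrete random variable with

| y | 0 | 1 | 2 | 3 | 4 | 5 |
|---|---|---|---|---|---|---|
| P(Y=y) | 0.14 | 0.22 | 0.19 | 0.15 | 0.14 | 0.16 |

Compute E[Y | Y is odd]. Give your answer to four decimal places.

2.7736

P(Y is odd) = 0.22 + 0.15 + 0.16 = 0.53.
E[Y | Y is odd] = [1·0.22 + 3·0.15 + 5·0.16] / 0.53
 = 1.47 / 0.53
 = 147/53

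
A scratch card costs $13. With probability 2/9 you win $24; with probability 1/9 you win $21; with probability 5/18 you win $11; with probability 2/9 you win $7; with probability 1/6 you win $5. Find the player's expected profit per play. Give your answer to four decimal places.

E[payout] = 24·2/9 + 21·1/9 + 11·5/18 + 7·2/9 + 5·1/6
 = 16/3 + 7/3 + 55/18 + 14/9 + 5/6
 = 118/9
Net = 118/9 - 13 = 1/9

0.1111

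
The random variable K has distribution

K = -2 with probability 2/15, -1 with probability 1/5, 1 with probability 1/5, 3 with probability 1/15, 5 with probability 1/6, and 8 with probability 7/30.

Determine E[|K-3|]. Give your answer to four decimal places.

E[|K-3|] = Σ |k-3|·P(K=k)
 = 5·2/15 + 4·1/5 + 2·1/5 + 0·1/15 + 2·1/6 + 5·7/30
 = 2/3 + 4/5 + 2/5 + 0 + 1/3 + 7/6
 = 101/30

3.3667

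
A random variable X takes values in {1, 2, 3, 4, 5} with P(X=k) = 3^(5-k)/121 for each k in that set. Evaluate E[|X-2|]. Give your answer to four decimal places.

E[|X-2|] = Σ |x-2|·P(X=x)
 = 1·81/121 + 0·27/121 + 1·9/121 + 2·3/121 + 3·1/121
 = 81/121 + 0 + 9/121 + 6/121 + 3/121
 = 9/11

0.8182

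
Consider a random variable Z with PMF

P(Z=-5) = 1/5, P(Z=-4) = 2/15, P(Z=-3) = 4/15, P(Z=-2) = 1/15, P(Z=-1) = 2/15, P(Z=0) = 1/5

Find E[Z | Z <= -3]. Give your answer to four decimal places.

P(Z <= -3) = 1/5 + 2/15 + 4/15 = 3/5.
E[Z | Z <= -3] = [(-5)·1/5 + (-4)·2/15 + (-3)·4/15] / (3/5)
 = -7/3 / (3/5)
 = -35/9

-3.8889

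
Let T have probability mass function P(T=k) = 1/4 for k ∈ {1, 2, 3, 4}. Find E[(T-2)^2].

E[(T-2)^2] = Σ (t-2)^2·P(T=t)
 = 1·1/4 + 0·1/4 + 1·1/4 + 4·1/4
 = 1/4 + 0 + 1/4 + 1
 = 3/2

1.5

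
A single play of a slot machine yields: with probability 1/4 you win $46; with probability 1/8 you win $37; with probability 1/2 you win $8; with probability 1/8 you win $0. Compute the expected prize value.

20.125

E[payout] = 46·1/4 + 37·1/8 + 8·1/2 + 0·1/8
 = 23/2 + 37/8 + 4 + 0
 = 161/8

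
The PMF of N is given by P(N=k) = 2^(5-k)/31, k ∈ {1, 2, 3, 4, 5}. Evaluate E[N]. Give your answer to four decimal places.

E[N] = Σ n·P(N=n)
 = 1·16/31 + 2·8/31 + 3·4/31 + 4·2/31 + 5·1/31
 = 16/31 + 16/31 + 12/31 + 8/31 + 5/31
 = 57/31

1.8387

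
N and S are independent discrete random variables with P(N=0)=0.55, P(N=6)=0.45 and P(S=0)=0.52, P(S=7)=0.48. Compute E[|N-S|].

E[|N-S|] = Σ_n Σ_s |n-s| · P(N=n)P(S=s)
 = 0·0.286 + 7·0.264 + 6·0.234 + 1·0.216
 = 0 + 1.848 + 1.404 + 0.216
 = 3.468

3.468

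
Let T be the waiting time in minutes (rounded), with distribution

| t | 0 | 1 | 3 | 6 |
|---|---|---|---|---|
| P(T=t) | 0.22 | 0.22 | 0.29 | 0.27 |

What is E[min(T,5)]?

E[min(T,5)] = Σ min(t,5)·P(T=t)
 = 0·0.22 + 1·0.22 + 3·0.29 + 5·0.27
 = 0 + 0.22 + 0.87 + 1.35
 = 2.44

2.44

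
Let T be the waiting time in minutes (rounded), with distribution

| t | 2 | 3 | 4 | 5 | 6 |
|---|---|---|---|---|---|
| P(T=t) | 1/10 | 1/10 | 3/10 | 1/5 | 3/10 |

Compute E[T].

4.5

E[T] = Σ t·P(T=t)
 = 2·1/10 + 3·1/10 + 4·3/10 + 5·1/5 + 6·3/10
 = 1/5 + 3/10 + 6/5 + 1 + 9/5
 = 9/2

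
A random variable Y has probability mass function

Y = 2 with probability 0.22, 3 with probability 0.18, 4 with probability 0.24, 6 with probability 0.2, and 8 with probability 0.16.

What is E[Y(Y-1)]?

19.36

E[Y(Y-1)] = Σ y(y-1)·P(Y=y)
 = 2·0.22 + 6·0.18 + 12·0.24 + 30·0.2 + 56·0.16
 = 0.44 + 1.08 + 2.88 + 6 + 8.96
 = 19.36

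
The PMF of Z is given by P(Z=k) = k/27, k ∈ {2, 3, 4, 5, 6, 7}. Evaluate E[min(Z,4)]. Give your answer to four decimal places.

3.7407

E[min(Z,4)] = Σ min(z,4)·P(Z=z)
 = 2·2/27 + 3·1/9 + 4·4/27 + 4·5/27 + 4·2/9 + 4·7/27
 = 4/27 + 1/3 + 16/27 + 20/27 + 8/9 + 28/27
 = 101/27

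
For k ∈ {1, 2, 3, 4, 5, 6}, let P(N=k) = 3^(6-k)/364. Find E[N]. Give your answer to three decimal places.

E[N] = Σ n·P(N=n)
 = 1·243/364 + 2·81/364 + 3·27/364 + 4·9/364 + 5·3/364 + 6·1/364
 = 243/364 + 81/182 + 81/364 + 9/91 + 15/364 + 3/182
 = 543/364

1.492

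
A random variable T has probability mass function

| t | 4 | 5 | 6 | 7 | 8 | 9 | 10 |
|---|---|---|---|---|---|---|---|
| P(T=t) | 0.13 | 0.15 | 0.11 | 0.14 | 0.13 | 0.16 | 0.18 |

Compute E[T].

E[T] = Σ t·P(T=t)
 = 4·0.13 + 5·0.15 + 6·0.11 + 7·0.14 + 8·0.13 + 9·0.16 + 10·0.18
 = 0.52 + 0.75 + 0.66 + 0.98 + 1.04 + 1.44 + 1.8
 = 7.19

7.19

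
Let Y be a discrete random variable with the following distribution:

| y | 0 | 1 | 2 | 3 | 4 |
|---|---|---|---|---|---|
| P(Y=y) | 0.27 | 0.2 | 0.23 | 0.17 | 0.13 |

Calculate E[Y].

1.69

E[Y] = Σ y·P(Y=y)
 = 0·0.27 + 1·0.2 + 2·0.23 + 3·0.17 + 4·0.13
 = 0 + 0.2 + 0.46 + 0.51 + 0.52
 = 1.69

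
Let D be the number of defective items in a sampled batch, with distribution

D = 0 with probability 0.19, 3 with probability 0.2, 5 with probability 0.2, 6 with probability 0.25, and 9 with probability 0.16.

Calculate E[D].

4.54

E[D] = Σ d·P(D=d)
 = 0·0.19 + 3·0.2 + 5·0.2 + 6·0.25 + 9·0.16
 = 0 + 0.6 + 1 + 1.5 + 1.44
 = 4.54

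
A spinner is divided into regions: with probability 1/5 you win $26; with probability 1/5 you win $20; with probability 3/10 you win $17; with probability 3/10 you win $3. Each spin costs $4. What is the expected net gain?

11.2

E[payout] = 26·1/5 + 20·1/5 + 17·3/10 + 3·3/10
 = 26/5 + 4 + 51/10 + 9/10
 = 76/5
Net = 76/5 - 4 = 56/5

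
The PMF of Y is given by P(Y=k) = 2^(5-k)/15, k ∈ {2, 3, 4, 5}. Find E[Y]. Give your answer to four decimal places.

2.7333

E[Y] = Σ y·P(Y=y)
 = 2·8/15 + 3·4/15 + 4·2/15 + 5·1/15
 = 16/15 + 4/5 + 8/15 + 1/3
 = 41/15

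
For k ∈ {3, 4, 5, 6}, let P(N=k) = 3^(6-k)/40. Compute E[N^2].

12.45

E[N^2] = Σ n^2·P(N=n)
 = 9·27/40 + 16·9/40 + 25·3/40 + 36·1/40
 = 243/40 + 18/5 + 15/8 + 9/10
 = 249/20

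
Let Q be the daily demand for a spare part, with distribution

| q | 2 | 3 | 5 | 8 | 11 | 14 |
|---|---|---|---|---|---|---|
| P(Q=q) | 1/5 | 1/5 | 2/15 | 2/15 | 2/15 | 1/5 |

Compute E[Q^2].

69.8

E[Q^2] = Σ q^2·P(Q=q)
 = 4·1/5 + 9·1/5 + 25·2/15 + 64·2/15 + 121·2/15 + 196·1/5
 = 4/5 + 9/5 + 10/3 + 128/15 + 242/15 + 196/5
 = 349/5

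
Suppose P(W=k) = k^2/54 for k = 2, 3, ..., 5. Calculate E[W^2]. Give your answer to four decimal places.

18.1111

E[W^2] = Σ w^2·P(W=w)
 = 4·2/27 + 9·1/6 + 16·8/27 + 25·25/54
 = 8/27 + 3/2 + 128/27 + 625/54
 = 163/9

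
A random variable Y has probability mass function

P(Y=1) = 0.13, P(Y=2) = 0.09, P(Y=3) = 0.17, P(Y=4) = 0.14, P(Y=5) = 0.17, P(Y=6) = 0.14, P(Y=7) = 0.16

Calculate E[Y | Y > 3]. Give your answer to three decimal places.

P(Y > 3) = 0.14 + 0.17 + 0.14 + 0.16 = 0.61.
E[Y | Y > 3] = [4·0.14 + 5·0.17 + 6·0.14 + 7·0.16] / 0.61
 = 3.37 / 0.61
 = 337/61

5.525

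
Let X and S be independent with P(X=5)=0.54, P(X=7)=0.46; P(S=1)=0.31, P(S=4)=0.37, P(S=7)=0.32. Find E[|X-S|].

2.5812

E[|X-S|] = Σ_x Σ_s |x-s| · P(X=x)P(S=s)
 = 4·0.1674 + 1·0.1998 + 2·0.1728 + 6·0.1426 + 3·0.1702 + 0·0.1472
 = 0.6696 + 0.1998 + 0.3456 + 0.8556 + 0.5106 + 0
 = 2.5812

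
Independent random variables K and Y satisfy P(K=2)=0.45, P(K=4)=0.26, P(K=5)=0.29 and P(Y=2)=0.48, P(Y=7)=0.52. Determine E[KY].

15.594

E[KY] = Σ_k Σ_y ky · P(K=k)P(Y=y)
 = 4·0.216 + 14·0.234 + 8·0.1248 + 28·0.1352 + 10·0.1392 + 35·0.1508
 = 0.864 + 3.276 + 0.9984 + 3.7856 + 1.392 + 5.278
 = 15.594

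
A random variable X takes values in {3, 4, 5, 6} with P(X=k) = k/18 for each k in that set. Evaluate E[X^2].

E[X^2] = Σ x^2·P(X=x)
 = 9·1/6 + 16·2/9 + 25·5/18 + 36·1/3
 = 3/2 + 32/9 + 125/18 + 12
 = 24

24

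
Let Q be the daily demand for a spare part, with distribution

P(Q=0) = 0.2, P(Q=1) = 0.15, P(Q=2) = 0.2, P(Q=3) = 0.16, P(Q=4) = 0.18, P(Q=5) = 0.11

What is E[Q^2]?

E[Q^2] = Σ q^2·P(Q=q)
 = 0·0.2 + 1·0.15 + 4·0.2 + 9·0.16 + 16·0.18 + 25·0.11
 = 0 + 0.15 + 0.8 + 1.44 + 2.88 + 2.75
 = 8.02

8.02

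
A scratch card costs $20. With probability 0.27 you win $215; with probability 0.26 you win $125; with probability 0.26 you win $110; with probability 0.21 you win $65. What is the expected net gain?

E[payout] = 215·0.27 + 125·0.26 + 110·0.26 + 65·0.21
 = 58.05 + 32.5 + 28.6 + 13.65
 = 132.8
Net = 132.8 - 20 = 112.8

112.8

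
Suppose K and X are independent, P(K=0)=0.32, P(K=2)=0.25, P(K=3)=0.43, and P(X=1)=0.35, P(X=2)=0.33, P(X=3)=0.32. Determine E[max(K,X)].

E[max(K,X)] = Σ_k Σ_x max(k,x) · P(K=k)P(X=x)
 = 1·0.112 + 2·0.1056 + 3·0.1024 + 2·0.0875 + 2·0.0825 + 3·0.08 + 3·0.1505 + 3·0.1419 + 3·0.1376
 = 0.112 + 0.2112 + 0.3072 + 0.175 + 0.165 + 0.24 + 0.4515 + 0.4257 + 0.4128
 = 2.5004

2.5004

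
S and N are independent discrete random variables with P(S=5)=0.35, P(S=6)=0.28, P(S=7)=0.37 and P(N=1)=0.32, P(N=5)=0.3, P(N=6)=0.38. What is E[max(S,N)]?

6.153

E[max(S,N)] = Σ_s Σ_n max(s,n) · P(S=s)P(N=n)
 = 5·0.112 + 5·0.105 + 6·0.133 + 6·0.0896 + 6·0.084 + 6·0.1064 + 7·0.1184 + 7·0.111 + 7·0.1406
 = 0.56 + 0.525 + 0.798 + 0.5376 + 0.504 + 0.6384 + 0.8288 + 0.777 + 0.9842
 = 6.153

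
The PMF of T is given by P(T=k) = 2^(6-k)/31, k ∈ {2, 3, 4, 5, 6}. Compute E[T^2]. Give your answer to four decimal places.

9.2258

E[T^2] = Σ t^2·P(T=t)
 = 4·16/31 + 9·8/31 + 16·4/31 + 25·2/31 + 36·1/31
 = 64/31 + 72/31 + 64/31 + 50/31 + 36/31
 = 286/31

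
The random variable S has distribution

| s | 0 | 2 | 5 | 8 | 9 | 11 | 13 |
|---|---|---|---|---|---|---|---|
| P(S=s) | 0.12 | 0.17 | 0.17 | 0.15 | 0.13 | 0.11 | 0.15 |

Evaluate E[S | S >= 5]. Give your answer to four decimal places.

P(S >= 5) = 0.17 + 0.15 + 0.13 + 0.11 + 0.15 = 0.71.
E[S | S >= 5] = [5·0.17 + 8·0.15 + 9·0.13 + 11·0.11 + 13·0.15] / 0.71
 = 6.38 / 0.71
 = 638/71

8.9859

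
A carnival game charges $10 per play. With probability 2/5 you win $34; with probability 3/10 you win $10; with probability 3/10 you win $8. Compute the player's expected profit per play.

9

E[payout] = 34·2/5 + 10·3/10 + 8·3/10
 = 68/5 + 3 + 12/5
 = 19
Net = 19 - 10 = 9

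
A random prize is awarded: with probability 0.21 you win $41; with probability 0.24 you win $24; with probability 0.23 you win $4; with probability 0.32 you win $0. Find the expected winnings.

15.29

E[payout] = 41·0.21 + 24·0.24 + 4·0.23 + 0·0.32
 = 8.61 + 5.76 + 0.92 + 0
 = 15.29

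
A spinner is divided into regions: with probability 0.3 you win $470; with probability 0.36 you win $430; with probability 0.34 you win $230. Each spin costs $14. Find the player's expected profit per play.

360

E[payout] = 470·0.3 + 430·0.36 + 230·0.34
 = 141 + 154.8 + 78.2
 = 374
Net = 374 - 14 = 360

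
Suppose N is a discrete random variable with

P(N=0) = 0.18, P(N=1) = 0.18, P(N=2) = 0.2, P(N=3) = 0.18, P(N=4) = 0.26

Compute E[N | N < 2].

0.5

P(N < 2) = 0.18 + 0.18 = 0.36.
E[N | N < 2] = [0·0.18 + 1·0.18] / 0.36
 = 0.18 / 0.36
 = 1/2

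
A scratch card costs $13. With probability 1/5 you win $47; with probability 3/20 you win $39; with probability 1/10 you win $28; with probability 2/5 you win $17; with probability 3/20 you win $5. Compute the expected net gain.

E[payout] = 47·1/5 + 39·3/20 + 28·1/10 + 17·2/5 + 5·3/20
 = 47/5 + 117/20 + 14/5 + 34/5 + 3/4
 = 128/5
Net = 128/5 - 13 = 63/5

12.6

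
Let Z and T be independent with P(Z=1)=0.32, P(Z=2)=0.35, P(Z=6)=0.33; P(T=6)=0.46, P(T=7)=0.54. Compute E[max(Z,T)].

6.54

E[max(Z,T)] = Σ_z Σ_t max(z,t) · P(Z=z)P(T=t)
 = 6·0.1472 + 7·0.1728 + 6·0.161 + 7·0.189 + 6·0.1518 + 7·0.1782
 = 0.8832 + 1.2096 + 0.966 + 1.323 + 0.9108 + 1.2474
 = 6.54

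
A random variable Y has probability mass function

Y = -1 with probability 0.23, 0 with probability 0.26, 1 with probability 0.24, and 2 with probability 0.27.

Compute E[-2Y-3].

-4.1

E[-2Y-3] = Σ (-2y-3)·P(Y=y)
 = (-1)·0.23 + (-3)·0.26 + (-5)·0.24 + (-7)·0.27
 = (-0.23) + (-0.78) + (-1.2) + (-1.89)
 = -4.1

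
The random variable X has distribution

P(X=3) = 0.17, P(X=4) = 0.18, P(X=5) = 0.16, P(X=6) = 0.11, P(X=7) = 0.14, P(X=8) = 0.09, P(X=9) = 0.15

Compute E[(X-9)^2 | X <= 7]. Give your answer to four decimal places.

P(X <= 7) = 0.17 + 0.18 + 0.16 + 0.11 + 0.14 = 0.76.
E[(X-9)^2 | X <= 7] = [36·0.17 + 25·0.18 + 16·0.16 + 9·0.11 + 4·0.14] / 0.76
 = 14.73 / 0.76
 = 1473/76

19.3816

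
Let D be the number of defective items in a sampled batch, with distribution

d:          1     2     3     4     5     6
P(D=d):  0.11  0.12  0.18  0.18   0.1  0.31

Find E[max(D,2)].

4.08

E[max(D,2)] = Σ max(d,2)·P(D=d)
 = 2·0.11 + 2·0.12 + 3·0.18 + 4·0.18 + 5·0.1 + 6·0.31
 = 0.22 + 0.24 + 0.54 + 0.72 + 0.5 + 1.86
 = 4.08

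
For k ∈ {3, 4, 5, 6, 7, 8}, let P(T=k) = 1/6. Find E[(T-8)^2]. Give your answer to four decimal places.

9.1667

E[(T-8)^2] = Σ (t-8)^2·P(T=t)
 = 25·1/6 + 16·1/6 + 9·1/6 + 4·1/6 + 1·1/6 + 0·1/6
 = 25/6 + 8/3 + 3/2 + 2/3 + 1/6 + 0
 = 55/6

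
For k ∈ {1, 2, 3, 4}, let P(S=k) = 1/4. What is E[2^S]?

E[2^S] = Σ 2^s·P(S=s)
 = 2·1/4 + 4·1/4 + 8·1/4 + 16·1/4
 = 1/2 + 1 + 2 + 4
 = 15/2

7.5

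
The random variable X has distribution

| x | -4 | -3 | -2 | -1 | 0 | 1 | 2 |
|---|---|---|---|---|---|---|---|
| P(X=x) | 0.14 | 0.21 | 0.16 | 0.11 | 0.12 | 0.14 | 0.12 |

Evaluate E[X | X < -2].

-3.4

P(X < -2) = 0.14 + 0.21 = 0.35.
E[X | X < -2] = [(-4)·0.14 + (-3)·0.21] / 0.35
 = -1.19 / 0.35
 = -17/5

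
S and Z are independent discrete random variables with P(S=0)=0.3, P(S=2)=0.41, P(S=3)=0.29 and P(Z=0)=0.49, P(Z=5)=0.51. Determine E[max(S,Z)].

3.3781

E[max(S,Z)] = Σ_s Σ_z max(s,z) · P(S=s)P(Z=z)
 = 0·0.147 + 5·0.153 + 2·0.2009 + 5·0.2091 + 3·0.1421 + 5·0.1479
 = 0 + 0.765 + 0.4018 + 1.0455 + 0.4263 + 0.7395
 = 3.3781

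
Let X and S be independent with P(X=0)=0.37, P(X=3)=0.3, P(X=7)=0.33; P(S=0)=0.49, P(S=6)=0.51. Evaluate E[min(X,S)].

1.4688

E[min(X,S)] = Σ_x Σ_s min(x,s) · P(X=x)P(S=s)
 = 0·0.1813 + 0·0.1887 + 0·0.147 + 3·0.153 + 0·0.1617 + 6·0.1683
 = 0 + 0 + 0 + 0.459 + 0 + 1.0098
 = 1.4688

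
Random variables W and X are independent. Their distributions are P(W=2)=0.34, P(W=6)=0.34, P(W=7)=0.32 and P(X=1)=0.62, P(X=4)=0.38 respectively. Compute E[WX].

10.6144

E[WX] = Σ_w Σ_x wx · P(W=w)P(X=x)
 = 2·0.2108 + 8·0.1292 + 6·0.2108 + 24·0.1292 + 7·0.1984 + 28·0.1216
 = 0.4216 + 1.0336 + 1.2648 + 3.1008 + 1.3888 + 3.4048
 = 10.6144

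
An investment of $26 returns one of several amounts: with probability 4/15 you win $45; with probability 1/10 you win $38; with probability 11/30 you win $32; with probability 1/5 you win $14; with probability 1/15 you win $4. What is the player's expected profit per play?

E[payout] = 45·4/15 + 38·1/10 + 32·11/30 + 14·1/5 + 4·1/15
 = 12 + 19/5 + 176/15 + 14/5 + 4/15
 = 153/5
Net = 153/5 - 26 = 23/5

4.6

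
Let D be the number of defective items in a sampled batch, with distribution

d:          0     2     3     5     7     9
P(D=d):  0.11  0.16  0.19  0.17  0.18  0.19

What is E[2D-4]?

5.42

E[2D-4] = Σ (2d-4)·P(D=d)
 = (-4)·0.11 + 0·0.16 + 2·0.19 + 6·0.17 + 10·0.18 + 14·0.19
 = (-0.44) + 0 + 0.38 + 1.02 + 1.8 + 2.66
 = 5.42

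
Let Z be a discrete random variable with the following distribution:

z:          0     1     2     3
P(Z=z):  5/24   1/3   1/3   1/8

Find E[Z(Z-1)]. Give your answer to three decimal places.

E[Z(Z-1)] = Σ z(z-1)·P(Z=z)
 = 0·5/24 + 0·1/3 + 2·1/3 + 6·1/8
 = 0 + 0 + 2/3 + 3/4
 = 17/12

1.417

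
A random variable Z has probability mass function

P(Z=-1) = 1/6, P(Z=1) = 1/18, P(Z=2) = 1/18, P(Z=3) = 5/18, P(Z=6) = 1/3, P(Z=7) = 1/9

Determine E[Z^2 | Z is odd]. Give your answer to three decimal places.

13.364

P(Z is odd) = 1/6 + 1/18 + 5/18 + 1/9 = 11/18.
E[Z^2 | Z is odd] = [1·1/6 + 1·1/18 + 9·5/18 + 49·1/9] / (11/18)
 = 49/6 / (11/18)
 = 147/11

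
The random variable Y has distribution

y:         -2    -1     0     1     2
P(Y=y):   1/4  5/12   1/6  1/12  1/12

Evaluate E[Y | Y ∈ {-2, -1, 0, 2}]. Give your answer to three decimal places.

-0.818

P(Y ∈ {-2, -1, 0, 2}) = 1/4 + 5/12 + 1/6 + 1/12 = 11/12.
E[Y | Y ∈ {-2, -1, 0, 2}] = [(-2)·1/4 + (-1)·5/12 + 0·1/6 + 2·1/12] / (11/12)
 = -3/4 / (11/12)
 = -9/11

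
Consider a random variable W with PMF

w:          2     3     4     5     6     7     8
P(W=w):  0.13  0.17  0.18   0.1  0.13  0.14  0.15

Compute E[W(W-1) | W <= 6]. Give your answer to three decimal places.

P(W <= 6) = 0.13 + 0.17 + 0.18 + 0.1 + 0.13 = 0.71.
E[W(W-1) | W <= 6] = [2·0.13 + 6·0.17 + 12·0.18 + 20·0.1 + 30·0.13] / 0.71
 = 9.34 / 0.71
 = 934/71

13.155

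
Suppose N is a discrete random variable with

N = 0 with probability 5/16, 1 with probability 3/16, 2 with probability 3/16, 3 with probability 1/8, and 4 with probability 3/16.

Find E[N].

E[N] = Σ n·P(N=n)
 = 0·5/16 + 1·3/16 + 2·3/16 + 3·1/8 + 4·3/16
 = 0 + 3/16 + 3/8 + 3/8 + 3/4
 = 27/16

1.6875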